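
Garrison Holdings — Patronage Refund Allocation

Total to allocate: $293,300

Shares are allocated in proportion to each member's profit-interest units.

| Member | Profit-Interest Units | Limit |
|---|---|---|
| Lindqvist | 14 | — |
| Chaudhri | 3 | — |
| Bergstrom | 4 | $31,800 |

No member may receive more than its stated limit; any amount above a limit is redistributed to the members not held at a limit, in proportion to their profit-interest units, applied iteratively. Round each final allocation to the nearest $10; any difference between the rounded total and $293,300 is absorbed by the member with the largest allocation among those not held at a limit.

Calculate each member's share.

Total profit-interest units = 21.
Proportional shares (ignoring caps): Lindqvist 195,533.33; Chaudhri 41,900.00; Bergstrom 55,866.67.
Capped: Bergstrom ($31,800); residual $261,500 reallocated over remaining profit-interest units 17.
Shares after redistribution: Lindqvist 215,352.94 → $215,350; Chaudhri 46,147.06 → $46,150.

Lindqvist: $215,350 | Chaudhri: $46,150 | Bergstrom: $31,800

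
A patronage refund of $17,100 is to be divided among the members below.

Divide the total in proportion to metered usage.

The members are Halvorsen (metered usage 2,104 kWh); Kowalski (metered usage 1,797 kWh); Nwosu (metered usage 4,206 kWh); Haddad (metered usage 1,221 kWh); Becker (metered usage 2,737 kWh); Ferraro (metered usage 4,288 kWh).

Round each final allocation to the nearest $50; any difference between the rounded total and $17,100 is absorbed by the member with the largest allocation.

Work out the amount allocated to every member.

Metered usage total: 16,353.
Unrounded shares: Halvorsen 2,104/16,353 × $17,100 = 2,200.11; Kowalski 1,797/16,353 × $17,100 = 1,879.09; Nwosu 4,206/16,353 × $17,100 = 4,398.13; Haddad 1,221/16,353 × $17,100 = 1,276.77; Becker 2,737/16,353 × $17,100 = 2,862.03; Ferraro 4,288/16,353 × $17,100 = 4,483.87.
After rounding ($50): Halvorsen $2,200; Kowalski $1,900; Nwosu $4,400; Haddad $1,300; Becker $2,850; Ferraro $4,500. Sum = $17,150.
Difference $17,100 − $17,150 = −$50 applied to largest allocation (Ferraro): Ferraro becomes $4,450.

Halvorsen: $2,200; Kowalski: $1,900; Nwosu: $4,400; Haddad: $1,300; Becker: $2,850; Ferraro: $4,450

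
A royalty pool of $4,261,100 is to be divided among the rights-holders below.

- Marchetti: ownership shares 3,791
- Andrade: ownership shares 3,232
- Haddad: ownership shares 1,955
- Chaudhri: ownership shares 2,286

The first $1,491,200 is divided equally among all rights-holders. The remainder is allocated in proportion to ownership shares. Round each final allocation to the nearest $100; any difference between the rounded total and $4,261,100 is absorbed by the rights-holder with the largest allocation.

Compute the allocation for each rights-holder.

First tranche $1,491,200 split equally: $372,800 each.
Remainder $2,769,900 by ownership shares (total 11,264): Marchetti 932,234.63 → $932,200; Andrade 794,772.44 → $794,800; Haddad 480,748.80 → $480,700; Chaudhri 562,144.12 → $562,100.
Rounding difference +$100 on remainder applied to Marchetti.
Totals: Marchetti $372,800 + $932,300 = $1,305,100; Andrade $372,800 + $794,800 = $1,167,600; Haddad $372,800 + $480,700 = $853,500; Chaudhri $372,800 + $562,100 = $934,900.

Marchetti: $1,305,100 | Andrade: $1,167,600 | Haddad: $853,500 | Chaudhri: $934,900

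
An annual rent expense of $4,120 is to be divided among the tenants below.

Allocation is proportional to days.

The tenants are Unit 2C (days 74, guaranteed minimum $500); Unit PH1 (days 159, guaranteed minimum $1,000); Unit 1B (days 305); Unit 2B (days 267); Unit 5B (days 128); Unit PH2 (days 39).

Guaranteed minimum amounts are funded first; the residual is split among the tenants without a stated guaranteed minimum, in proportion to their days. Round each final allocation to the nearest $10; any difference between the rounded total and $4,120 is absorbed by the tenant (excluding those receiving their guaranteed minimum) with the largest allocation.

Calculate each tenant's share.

Fund the minimums — Unit 2C $500; Unit PH1 $1,000. Balance $2,620.
Balance split over remaining days 739: Unit 1B 1,081.33 → $1,080; Unit 2B 946.60 → $950; Unit 5B 453.80 → $450; Unit PH2 138.27 → $140.

Unit 2C: $500 · Unit PH1: $1,000 · Unit 1B: $1,080 · Unit 2B: $950 · Unit 5B: $450 · Unit PH2: $140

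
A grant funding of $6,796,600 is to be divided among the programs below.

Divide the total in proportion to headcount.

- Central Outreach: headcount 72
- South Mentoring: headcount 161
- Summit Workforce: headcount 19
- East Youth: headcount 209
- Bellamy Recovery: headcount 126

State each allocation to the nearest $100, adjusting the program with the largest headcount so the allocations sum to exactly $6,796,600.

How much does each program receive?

Central Outreach: $833,700; South Mentoring: $1,864,100; Summit Workforce: $220,000; East Youth: $2,419,900; Bellamy Recovery: $1,458,900

Headcount total: 72 + 161 + 19 + 209 + 126 = 587.
Unrounded shares: Central Outreach 833,654.51; South Mentoring 1,864,144.12; Summit Workforce 219,992.16; East Youth 2,419,913.80; Bellamy Recovery 1,458,895.40.
Rounded to nearest $100: Central Outreach $833,700; South Mentoring $1,864,100; Summit Workforce $220,000; East Youth $2,419,900; Bellamy Recovery $1,458,900. Sum = $6,796,600.
Sum already equals the total — no adjustment.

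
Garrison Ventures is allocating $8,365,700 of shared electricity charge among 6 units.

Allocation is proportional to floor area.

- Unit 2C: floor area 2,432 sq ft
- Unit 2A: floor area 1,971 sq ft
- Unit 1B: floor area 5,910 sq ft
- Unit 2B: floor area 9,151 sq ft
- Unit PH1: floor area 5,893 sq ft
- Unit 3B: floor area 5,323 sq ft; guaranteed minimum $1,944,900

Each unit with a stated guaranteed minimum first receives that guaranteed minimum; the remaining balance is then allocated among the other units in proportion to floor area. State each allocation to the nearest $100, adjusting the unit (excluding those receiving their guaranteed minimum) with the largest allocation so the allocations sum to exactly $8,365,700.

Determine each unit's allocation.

Guaranteed amounts: Unit 3B $1,944,900. Residual $6,420,800.
Residual split over remaining floor area 25,357: Unit 2C 615,821.49 → $615,800; Unit 2A 499,088.88 → $499,100; Unit 1B 1,496,507.00 → $1,496,500; Unit 2B 2,317,180.30 → $2,317,200; Unit PH1 1,492,202.33 → $1,492,200.

Unit 2C: $615,800 | Unit 2A: $499,100 | Unit 1B: $1,496,500 | Unit 2B: $2,317,200 | Unit PH1: $1,492,200 | Unit 3B: $1,944,900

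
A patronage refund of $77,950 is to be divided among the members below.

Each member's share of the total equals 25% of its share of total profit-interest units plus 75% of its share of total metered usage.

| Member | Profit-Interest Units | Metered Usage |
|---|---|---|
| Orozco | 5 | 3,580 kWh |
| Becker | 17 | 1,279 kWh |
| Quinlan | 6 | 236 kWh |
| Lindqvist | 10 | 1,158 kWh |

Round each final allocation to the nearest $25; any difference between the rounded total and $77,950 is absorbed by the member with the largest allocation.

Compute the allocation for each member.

Totals — profit-interest units 38, metered usage 6,253.
Combined weights (25% profit-interest units + 75% metered usage): Orozco 0.4623; Becker 0.2652; Quinlan 0.0678; Lindqvist 0.2047.
Pro-rata amounts: Orozco 36,035.40; Becker 20,676.12; Quinlan 5,283.46; Lindqvist 15,955.02.
At nearest $25: Orozco $36,025; Becker $20,675; Quinlan $5,275; Lindqvist $15,950. Sum = $77,925.
Difference $77,950 − $77,925 = +$25 applied to largest allocation (Orozco): Orozco becomes $36,050.

Orozco: $36,050 | Becker: $20,675 | Quinlan: $5,275 | Lindqvist: $15,950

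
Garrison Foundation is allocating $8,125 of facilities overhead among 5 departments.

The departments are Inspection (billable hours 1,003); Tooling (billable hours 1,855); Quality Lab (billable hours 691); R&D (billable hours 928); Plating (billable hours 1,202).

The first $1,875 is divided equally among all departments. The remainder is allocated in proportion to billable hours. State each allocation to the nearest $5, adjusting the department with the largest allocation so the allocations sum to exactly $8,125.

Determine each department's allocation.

Inspection: $1,480; Tooling: $2,415; Quality Lab: $1,135; R&D: $1,395; Plating: $1,700

First tranche $1,875 split equally: $375 each.
Remainder $6,250 by billable hours (total 5,679): Inspection 1,103.85 → $1,105; Tooling 2,041.51 → $2,040; Quality Lab 760.48 → $760; R&D 1,021.31 → $1,020; Plating 1,322.86 → $1,325.
Totals: Inspection $375 + $1,105 = $1,480; Tooling $375 + $2,040 = $2,415; Quality Lab $375 + $760 = $1,135; R&D $375 + $1,020 = $1,395; Plating $375 + $1,325 = $1,700.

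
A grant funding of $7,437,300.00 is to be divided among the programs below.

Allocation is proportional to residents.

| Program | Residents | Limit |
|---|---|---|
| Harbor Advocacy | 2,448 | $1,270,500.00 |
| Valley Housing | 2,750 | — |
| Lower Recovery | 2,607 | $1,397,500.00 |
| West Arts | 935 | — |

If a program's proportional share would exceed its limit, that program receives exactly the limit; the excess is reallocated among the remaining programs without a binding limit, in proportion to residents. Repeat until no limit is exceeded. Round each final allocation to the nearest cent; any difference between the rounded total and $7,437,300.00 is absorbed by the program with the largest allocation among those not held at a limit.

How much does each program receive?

Harbor Advocacy: $1,270,500.00; Valley Housing: $3,559,179.10; Lower Recovery: $1,397,500.00; West Arts: $1,210,120.90

Sum of residents: 8,740.
Pro-rata shares before constraints: Harbor Advocacy 2,083,124.7597; Valley Housing 2,340,111.5561; Lower Recovery 2,218,425.7551; West Arts 795,637.9291.
Capped: Harbor Advocacy ($1,270,500.00), Lower Recovery ($1,397,500.00); residual $4,769,300.00 reallocated over remaining residents 3,685.
Remaining shares: Valley Housing 3,559,179.1045 → $3,559,179.10; West Arts 1,210,120.8955 → $1,210,120.90.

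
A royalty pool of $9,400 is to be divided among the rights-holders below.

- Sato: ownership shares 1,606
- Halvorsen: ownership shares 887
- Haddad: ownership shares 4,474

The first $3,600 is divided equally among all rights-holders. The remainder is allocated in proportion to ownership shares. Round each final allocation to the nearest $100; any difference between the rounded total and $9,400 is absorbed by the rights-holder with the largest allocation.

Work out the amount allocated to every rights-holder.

Sato: $2,500 · Halvorsen: $1,900 · Haddad: $5,000

First tranche $3,600 split equally: $1,200 each.
Remainder $5,800 by ownership shares (total 6,967): Sato 1,336.99 → $1,300; Halvorsen 738.42 → $700; Haddad 3,724.59 → $3,700.
Rounding difference +$100 on remainder applied to Haddad.
Totals: Sato $1,200 + $1,300 = $2,500; Halvorsen $1,200 + $700 = $1,900; Haddad $1,200 + $3,800 = $5,000.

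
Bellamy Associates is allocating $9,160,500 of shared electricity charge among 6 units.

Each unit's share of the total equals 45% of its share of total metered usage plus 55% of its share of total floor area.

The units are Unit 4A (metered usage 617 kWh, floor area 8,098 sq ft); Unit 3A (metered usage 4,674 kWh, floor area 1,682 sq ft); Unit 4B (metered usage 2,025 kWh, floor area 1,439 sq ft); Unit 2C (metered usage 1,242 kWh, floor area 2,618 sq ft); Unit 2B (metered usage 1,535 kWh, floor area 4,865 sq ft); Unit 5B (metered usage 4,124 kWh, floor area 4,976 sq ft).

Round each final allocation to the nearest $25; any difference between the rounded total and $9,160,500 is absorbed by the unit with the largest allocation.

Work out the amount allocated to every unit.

Unit 4A: $1,902,025 · Unit 3A: $1,713,125 · Unit 4B: $893,350 · Unit 2C: $917,175 · Unit 2B: $1,480,275 · Unit 5B: $2,254,550

Totals — metered usage 14,217, floor area 23,678.
Composite weights (45% metered usage + 55% floor area): Unit 4A 0.2076; Unit 3A 0.1870; Unit 4B 0.0975; Unit 2C 0.1001; Unit 2B 0.1616; Unit 5B 0.2461.
Unrounded shares: Unit 4A 1,902,015.84; Unit 3A 1,713,129.17; Unit 4B 893,344.27; Unit 2C 917,184.21; Unit 2B 1,480,263.00; Unit 5B 2,254,563.52.
After rounding ($25): Unit 4A $1,902,025; Unit 3A $1,713,125; Unit 4B $893,350; Unit 2C $917,175; Unit 2B $1,480,275; Unit 5B $2,254,575. Sum = $9,160,525.
Difference $9,160,500 − $9,160,525 = −$25 applied to largest allocation (Unit 5B): Unit 5B becomes $2,254,550.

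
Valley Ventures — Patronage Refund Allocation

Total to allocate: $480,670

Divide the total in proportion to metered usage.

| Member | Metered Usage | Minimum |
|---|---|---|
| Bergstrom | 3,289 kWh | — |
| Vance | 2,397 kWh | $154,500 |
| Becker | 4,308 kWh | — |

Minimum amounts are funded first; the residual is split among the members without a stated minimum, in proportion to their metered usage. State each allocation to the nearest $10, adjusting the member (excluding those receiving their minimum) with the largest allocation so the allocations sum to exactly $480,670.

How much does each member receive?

Minimums first: Vance $154,500. Remaining pool $326,170.
Remaining pool split over remaining metered usage 7,597: Bergstrom 141,210.10 → $141,210; Becker 184,959.90 → $184,960.

Bergstrom: $141,210 | Vance: $154,500 | Becker: $184,960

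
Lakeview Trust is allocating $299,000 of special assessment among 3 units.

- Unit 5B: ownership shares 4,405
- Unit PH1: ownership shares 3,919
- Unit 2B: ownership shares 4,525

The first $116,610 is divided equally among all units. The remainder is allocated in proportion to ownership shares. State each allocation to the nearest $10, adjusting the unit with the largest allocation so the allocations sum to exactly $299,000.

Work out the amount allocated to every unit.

First tranche $116,610 split equally: $38,870 each.
Remainder $182,390 by ownership shares (total 12,849): Unit 5B 62,528.44 → $62,530; Unit PH1 55,629.73 → $55,630; Unit 2B 64,231.83 → $64,230.
Totals: Unit 5B $38,870 + $62,530 = $101,400; Unit PH1 $38,870 + $55,630 = $94,500; Unit 2B $38,870 + $64,230 = $103,100.

Unit 5B: $101,400; Unit PH1: $94,500; Unit 2B: $103,100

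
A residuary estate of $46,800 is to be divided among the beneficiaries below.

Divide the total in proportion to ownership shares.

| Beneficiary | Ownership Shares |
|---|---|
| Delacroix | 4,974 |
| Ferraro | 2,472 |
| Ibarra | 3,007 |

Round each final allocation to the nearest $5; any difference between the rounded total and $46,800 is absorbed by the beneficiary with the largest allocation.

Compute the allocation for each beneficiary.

Delacroix: $22,265; Ferraro: $11,070; Ibarra: $13,465

Combined ownership shares = 10,453.
Proportional shares: Delacroix 4,974/10,453 × $46,800 = 22,269.51; Ferraro 2,472/10,453 × $46,800 = 11,067.60; Ibarra 3,007/10,453 × $46,800 = 13,462.89.
After rounding ($5): Delacroix $22,270; Ferraro $11,070; Ibarra $13,465. Sum = $46,805.
Difference $46,800 − $46,805 = −$5 applied to largest allocation (Delacroix): Delacroix becomes $22,265.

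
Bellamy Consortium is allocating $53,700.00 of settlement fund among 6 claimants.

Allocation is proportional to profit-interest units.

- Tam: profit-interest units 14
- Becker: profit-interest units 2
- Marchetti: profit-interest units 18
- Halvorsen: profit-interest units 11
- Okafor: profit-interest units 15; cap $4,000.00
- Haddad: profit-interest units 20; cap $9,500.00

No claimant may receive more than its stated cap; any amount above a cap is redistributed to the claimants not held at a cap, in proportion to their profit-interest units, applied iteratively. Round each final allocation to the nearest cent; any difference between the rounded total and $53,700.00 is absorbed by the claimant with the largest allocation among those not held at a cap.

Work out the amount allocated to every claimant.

Combined profit-interest units = 80.
Proportional shares (ignoring caps): Tam 9,397.5000; Becker 1,342.5000; Marchetti 12,082.5000; Halvorsen 7,383.7500; Okafor 10,068.7500; Haddad 13,425.0000.
Held at cap: Okafor ($4,000.00), Haddad ($9,500.00); residual $40,200.00 reallocated over remaining profit-interest units 45.
Shares after redistribution: Tam 12,506.6667 → $12,506.67; Becker 1,786.6667 → $1,786.67; Marchetti 16,080.0000 → $16,080.00; Halvorsen 9,826.6667 → $9,826.67.
Rounding difference −$0.01 applied to Marchetti → $16,079.99.

Tam: $12,506.67; Becker: $1,786.67; Marchetti: $16,079.99; Halvorsen: $9,826.67; Okafor: $4,000.00; Haddad: $9,500.00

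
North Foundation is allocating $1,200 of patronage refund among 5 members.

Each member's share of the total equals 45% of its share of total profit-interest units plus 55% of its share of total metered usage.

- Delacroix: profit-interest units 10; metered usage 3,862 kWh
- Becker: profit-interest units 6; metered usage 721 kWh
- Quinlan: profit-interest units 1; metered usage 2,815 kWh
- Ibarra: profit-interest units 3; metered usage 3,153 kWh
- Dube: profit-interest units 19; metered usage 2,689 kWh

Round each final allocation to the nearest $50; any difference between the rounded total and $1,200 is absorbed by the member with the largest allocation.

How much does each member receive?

Delacroix: $350 | Becker: $100 | Quinlan: $150 | Ibarra: $200 | Dube: $400

Profit-interest units total 39; metered usage total 13,240.
Blended shares (45% profit-interest units + 55% metered usage): Delacroix 0.2758; Becker 0.0992; Quinlan 0.1285; Ibarra 0.1656; Dube 0.3309.
Proportional shares: Delacroix 330.98; Becker 119.02; Quinlan 154.17; Ibarra 198.71; Dube 397.12.
At nearest $50: Delacroix $350; Becker $100; Quinlan $150; Ibarra $200; Dube $400. Sum = $1,200.
Rounded total matches; no reconciliation needed.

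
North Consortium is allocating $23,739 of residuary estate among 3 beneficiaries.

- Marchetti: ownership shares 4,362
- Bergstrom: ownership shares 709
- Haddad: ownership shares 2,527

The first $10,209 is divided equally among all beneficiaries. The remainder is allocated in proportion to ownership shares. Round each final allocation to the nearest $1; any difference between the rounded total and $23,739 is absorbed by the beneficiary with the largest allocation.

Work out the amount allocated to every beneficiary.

$10,209 shared equally gives $3,403 per beneficiary.
Remainder $13,530 by ownership shares (total 7,598): Marchetti 7,767.55 → $7,768; Bergstrom 1,262.54 → $1,263; Haddad 4,499.91 → $4,500.
Rounding difference −$1 on remainder applied to Marchetti.
Totals: Marchetti $3,403 + $7,767 = $11,170; Bergstrom $3,403 + $1,263 = $4,666; Haddad $3,403 + $4,500 = $7,903.

Marchetti: $11,170; Bergstrom: $4,666; Haddad: $7,903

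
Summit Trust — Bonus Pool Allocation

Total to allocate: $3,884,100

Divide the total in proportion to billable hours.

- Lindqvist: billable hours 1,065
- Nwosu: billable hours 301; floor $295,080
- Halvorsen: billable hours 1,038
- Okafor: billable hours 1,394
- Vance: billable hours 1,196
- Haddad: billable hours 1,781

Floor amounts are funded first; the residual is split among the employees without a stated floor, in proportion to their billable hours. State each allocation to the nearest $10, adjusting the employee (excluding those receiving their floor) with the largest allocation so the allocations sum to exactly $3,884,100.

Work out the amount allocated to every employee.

Guaranteed amounts: Nwosu $295,080. Residual $3,589,020.
Residual split over remaining billable hours 6,474: Lindqvist 590,408.76 → $590,410; Halvorsen 575,440.65 → $575,440; Okafor 772,797.94 → $772,800; Vance 663,031.81 → $663,030; Haddad 987,340.84 → $987,340.

Lindqvist: $590,410 | Nwosu: $295,080 | Halvorsen: $575,440 | Okafor: $772,800 | Vance: $663,030 | Haddad: $987,340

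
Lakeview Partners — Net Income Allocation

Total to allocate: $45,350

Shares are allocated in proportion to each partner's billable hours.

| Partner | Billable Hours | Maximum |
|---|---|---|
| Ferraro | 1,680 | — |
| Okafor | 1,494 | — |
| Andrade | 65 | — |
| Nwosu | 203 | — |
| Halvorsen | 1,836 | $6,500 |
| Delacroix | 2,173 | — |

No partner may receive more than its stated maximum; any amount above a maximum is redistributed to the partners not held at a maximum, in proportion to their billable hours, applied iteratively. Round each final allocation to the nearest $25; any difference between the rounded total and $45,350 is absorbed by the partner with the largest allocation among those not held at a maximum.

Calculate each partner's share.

Combined billable hours = 7,451.
Pro-rata shares before constraints: Ferraro 10,225.20; Okafor 9,093.13; Andrade 395.62; Nwosu 1,235.55; Halvorsen 11,174.69; Delacroix 13,225.82.
Cap binds for Halvorsen ($6,500); residual $38,850 reallocated over remaining billable hours 5,615.
Shares after redistribution: Ferraro 11,623.86 → $11,625; Okafor 10,336.94 → $10,325; Andrade 449.73 → $450; Nwosu 1,404.55 → $1,400; Delacroix 15,034.92 → $15,025.
Rounding difference +$25 applied to Delacroix → $15,050.

Ferraro: $11,625; Okafor: $10,325; Andrade: $450; Nwosu: $1,400; Halvorsen: $6,500; Delacroix: $15,050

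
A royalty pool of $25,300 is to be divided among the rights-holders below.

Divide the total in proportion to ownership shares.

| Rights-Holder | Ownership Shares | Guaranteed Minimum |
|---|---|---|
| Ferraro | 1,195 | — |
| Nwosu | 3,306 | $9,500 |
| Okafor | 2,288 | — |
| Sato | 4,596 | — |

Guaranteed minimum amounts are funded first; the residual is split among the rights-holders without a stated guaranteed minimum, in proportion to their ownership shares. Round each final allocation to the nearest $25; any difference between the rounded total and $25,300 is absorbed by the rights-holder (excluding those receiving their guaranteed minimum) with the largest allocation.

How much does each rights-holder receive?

Ferraro: $2,325 | Nwosu: $9,500 | Okafor: $4,475 | Sato: $9,000

Fund the minimums — Nwosu $9,500. Remaining pool $15,800.
Remaining pool split over remaining ownership shares 8,079: Ferraro 2,337.05 → $2,325; Okafor 4,474.61 → $4,475; Sato 8,988.34 → $9,000.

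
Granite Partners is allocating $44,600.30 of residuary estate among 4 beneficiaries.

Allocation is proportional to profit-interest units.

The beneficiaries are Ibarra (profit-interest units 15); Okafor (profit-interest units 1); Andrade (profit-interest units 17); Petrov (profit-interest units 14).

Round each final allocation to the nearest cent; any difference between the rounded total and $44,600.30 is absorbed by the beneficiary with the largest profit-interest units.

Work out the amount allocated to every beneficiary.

Profit-interest units total: 15 + 1 + 17 + 14 = 47.
Pro-rata amounts: Ibarra 14,234.1383; Okafor 948.9426; Andrade 16,132.0234; Petrov 13,285.1957.
At nearest cent: Ibarra $14,234.14; Okafor $948.94; Andrade $16,132.02; Petrov $13,285.20. Sum = $44,600.30.
Rounded total matches; no reconciliation needed.

Ibarra: $14,234.14 · Okafor: $948.94 · Andrade: $16,132.02 · Petrov: $13,285.20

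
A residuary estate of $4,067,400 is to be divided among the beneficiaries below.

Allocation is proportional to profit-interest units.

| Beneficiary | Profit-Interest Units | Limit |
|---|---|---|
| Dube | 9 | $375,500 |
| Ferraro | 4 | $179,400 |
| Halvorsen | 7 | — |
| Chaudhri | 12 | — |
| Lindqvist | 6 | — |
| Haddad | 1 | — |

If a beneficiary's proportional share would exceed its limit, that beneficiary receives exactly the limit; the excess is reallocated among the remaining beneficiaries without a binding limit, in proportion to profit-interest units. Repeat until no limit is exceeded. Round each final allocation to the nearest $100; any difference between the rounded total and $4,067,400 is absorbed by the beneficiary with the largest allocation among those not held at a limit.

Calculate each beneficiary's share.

Dube: $375,500 | Ferraro: $179,400 | Halvorsen: $945,700 | Chaudhri: $1,621,100 | Lindqvist: $810,600 | Haddad: $135,100

Combined profit-interest units = 39.
Pro-rata shares before constraints: Dube 938,630.77; Ferraro 417,169.23; Halvorsen 730,046.15; Chaudhri 1,251,507.69; Lindqvist 625,753.85; Haddad 104,292.31.
Cap binds for Dube ($375,500), Ferraro ($179,400); balance $3,512,500 reallocated over remaining profit-interest units 26.
Redistributed shares: Halvorsen 945,673.08 → $945,700; Chaudhri 1,621,153.85 → $1,621,200; Lindqvist 810,576.92 → $810,600; Haddad 135,096.15 → $135,100.
Rounding difference −$100 applied to Chaudhri → $1,621,100.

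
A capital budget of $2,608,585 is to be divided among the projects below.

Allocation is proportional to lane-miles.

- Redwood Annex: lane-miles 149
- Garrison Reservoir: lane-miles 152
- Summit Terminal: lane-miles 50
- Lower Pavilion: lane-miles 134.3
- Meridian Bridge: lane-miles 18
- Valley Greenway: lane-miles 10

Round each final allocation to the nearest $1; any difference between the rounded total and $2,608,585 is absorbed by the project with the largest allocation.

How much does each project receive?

Redwood Annex: $757,216 | Garrison Reservoir: $772,463 | Summit Terminal: $254,099 | Lower Pavilion: $682,511 | Meridian Bridge: $91,476 | Valley Greenway: $50,820

Combined lane-miles = 513.3.
Pro-rata amounts: Redwood Annex 149/513.3 × $2,608,585 = 757,216.37; Garrison Reservoir 152/513.3 × $2,608,585 = 772,462.34; Summit Terminal 50/513.3 × $2,608,585 = 254,099.45; Lower Pavilion 134.3/513.3 × $2,608,585 = 682,511.13; Meridian Bridge 18/513.3 × $2,608,585 = 91,475.80; Valley Greenway 10/513.3 × $2,608,585 = 50,819.89.
After rounding ($1): Redwood Annex $757,216; Garrison Reservoir $772,462; Summit Terminal $254,099; Lower Pavilion $682,511; Meridian Bridge $91,476; Valley Greenway $50,820. Sum = $2,608,584.
Difference $2,608,585 − $2,608,584 = +$1 applied to largest allocation (Garrison Reservoir): Garrison Reservoir becomes $772,463.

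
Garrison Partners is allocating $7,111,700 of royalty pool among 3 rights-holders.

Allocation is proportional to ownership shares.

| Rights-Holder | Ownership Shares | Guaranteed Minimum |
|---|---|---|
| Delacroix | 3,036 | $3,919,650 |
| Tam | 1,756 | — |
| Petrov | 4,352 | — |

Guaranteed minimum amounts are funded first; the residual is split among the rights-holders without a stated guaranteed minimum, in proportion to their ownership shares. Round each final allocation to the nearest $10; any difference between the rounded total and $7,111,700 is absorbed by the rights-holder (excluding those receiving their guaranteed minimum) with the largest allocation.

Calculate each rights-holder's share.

Delacroix: $3,919,650 · Tam: $917,690 · Petrov: $2,274,360

Fund the minimums — Delacroix $3,919,650. Balance $3,192,050.
Balance split over remaining ownership shares 6,108: Tam 917,688.24 → $917,690; Petrov 2,274,361.76 → $2,274,360.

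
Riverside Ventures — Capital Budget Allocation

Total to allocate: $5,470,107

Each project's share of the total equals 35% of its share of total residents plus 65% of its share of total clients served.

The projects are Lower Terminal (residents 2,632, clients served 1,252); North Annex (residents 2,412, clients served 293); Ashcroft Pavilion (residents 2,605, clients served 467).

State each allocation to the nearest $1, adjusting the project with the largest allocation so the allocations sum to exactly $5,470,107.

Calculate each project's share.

Residents total 7,649; clients served total 2,012.
Combined weights (35% residents + 65% clients served): Lower Terminal 0.5249; North Annex 0.2050; Ashcroft Pavilion 0.2701.
Proportional shares: Lower Terminal 2,871,298.57; North Annex 1,121,505.55; Ashcroft Pavilion 1,477,302.88.
At nearest $1: Lower Terminal $2,871,299; North Annex $1,121,506; Ashcroft Pavilion $1,477,303. Sum = $5,470,108.
Difference $5,470,107 − $5,470,108 = −$1 applied to largest allocation (Lower Terminal): Lower Terminal becomes $2,871,298.

Lower Terminal: $2,871,298 · North Annex: $1,121,506 · Ashcroft Pavilion: $1,477,303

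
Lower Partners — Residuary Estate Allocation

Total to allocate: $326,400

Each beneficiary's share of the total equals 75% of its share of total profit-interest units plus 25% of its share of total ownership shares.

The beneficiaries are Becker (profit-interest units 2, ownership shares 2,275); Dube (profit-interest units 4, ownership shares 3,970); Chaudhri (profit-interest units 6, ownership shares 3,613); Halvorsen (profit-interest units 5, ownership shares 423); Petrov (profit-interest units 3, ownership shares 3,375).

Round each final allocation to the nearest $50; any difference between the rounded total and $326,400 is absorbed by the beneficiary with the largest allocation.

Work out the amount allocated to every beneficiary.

Totals — profit-interest units 20, ownership shares 13,656.
Composite weights (75% profit-interest units + 25% ownership shares): Becker 0.1166; Dube 0.2227; Chaudhri 0.2911; Halvorsen 0.1952; Petrov 0.1743.
Raw shares: Becker 38,074.02; Dube 72,682.32; Chaudhri 95,029.10; Halvorsen 63,727.59; Petrov 56,886.96.
After rounding ($50): Becker $38,050; Dube $72,700; Chaudhri $95,050; Halvorsen $63,750; Petrov $56,900. Sum = $326,450.
Difference $326,400 − $326,450 = −$50 applied to largest allocation (Chaudhri): Chaudhri becomes $95,000.

Becker: $38,050; Dube: $72,700; Chaudhri: $95,000; Halvorsen: $63,750; Petrov: $56,900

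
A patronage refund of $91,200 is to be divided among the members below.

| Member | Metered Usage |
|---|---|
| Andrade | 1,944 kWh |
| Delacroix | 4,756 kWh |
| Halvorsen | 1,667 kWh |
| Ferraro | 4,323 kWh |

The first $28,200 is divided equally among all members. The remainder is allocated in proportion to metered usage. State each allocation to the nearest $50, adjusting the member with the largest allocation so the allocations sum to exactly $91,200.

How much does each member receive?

First tranche $28,200 split equally: $7,050 each.
Remainder $63,000 by metered usage (total 12,690): Andrade 9,651.06 → $9,650; Delacroix 23,611.35 → $23,600; Halvorsen 8,275.89 → $8,300; Ferraro 21,461.70 → $21,450.
Totals: Andrade $7,050 + $9,650 = $16,700; Delacroix $7,050 + $23,600 = $30,650; Halvorsen $7,050 + $8,300 = $15,350; Ferraro $7,050 + $21,450 = $28,500.

Andrade: $16,700 | Delacroix: $30,650 | Halvorsen: $15,350 | Ferraro: $28,500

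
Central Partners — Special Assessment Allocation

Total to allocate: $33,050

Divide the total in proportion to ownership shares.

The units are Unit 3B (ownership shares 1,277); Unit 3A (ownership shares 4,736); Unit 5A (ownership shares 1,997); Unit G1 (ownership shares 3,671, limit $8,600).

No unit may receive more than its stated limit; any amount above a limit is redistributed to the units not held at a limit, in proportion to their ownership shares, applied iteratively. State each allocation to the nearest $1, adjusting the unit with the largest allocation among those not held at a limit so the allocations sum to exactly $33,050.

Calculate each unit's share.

Combined ownership shares = 11,681.
Unconstrained shares: Unit 3B 3,613.12; Unit 3A 13,399.95; Unit 5A 5,650.27; Unit G1 10,386.66.
Capped: Unit G1 ($8,600); remaining pool $24,450 reallocated over remaining ownership shares 8,010.
Shares after redistribution: Unit 3B 3,897.96 → $3,898; Unit 3A 14,456.33 → $14,456; Unit 5A 6,095.71 → $6,096.

Unit 3B: $3,898; Unit 3A: $14,456; Unit 5A: $6,096; Unit G1: $8,600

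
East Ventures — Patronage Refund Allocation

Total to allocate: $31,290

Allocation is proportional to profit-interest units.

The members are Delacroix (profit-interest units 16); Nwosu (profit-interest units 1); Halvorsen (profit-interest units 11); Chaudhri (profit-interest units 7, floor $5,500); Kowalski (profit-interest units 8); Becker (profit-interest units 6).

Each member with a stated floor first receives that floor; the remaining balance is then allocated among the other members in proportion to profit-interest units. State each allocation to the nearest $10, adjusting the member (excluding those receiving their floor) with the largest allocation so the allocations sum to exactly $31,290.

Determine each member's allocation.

Fund the minimums — Chaudhri $5,500. Residual $25,790.
Residual split over remaining profit-interest units 42: Delacroix 9,824.76 → $9,820; Nwosu 614.05 → $610; Halvorsen 6,754.52 → $6,750; Kowalski 4,912.38 → $4,910; Becker 3,684.29 → $3,680.
Rounding difference +$20 applied to Delacroix → $9,840.

Delacroix: $9,840 | Nwosu: $610 | Halvorsen: $6,750 | Chaudhri: $5,500 | Kowalski: $4,910 | Becker: $3,680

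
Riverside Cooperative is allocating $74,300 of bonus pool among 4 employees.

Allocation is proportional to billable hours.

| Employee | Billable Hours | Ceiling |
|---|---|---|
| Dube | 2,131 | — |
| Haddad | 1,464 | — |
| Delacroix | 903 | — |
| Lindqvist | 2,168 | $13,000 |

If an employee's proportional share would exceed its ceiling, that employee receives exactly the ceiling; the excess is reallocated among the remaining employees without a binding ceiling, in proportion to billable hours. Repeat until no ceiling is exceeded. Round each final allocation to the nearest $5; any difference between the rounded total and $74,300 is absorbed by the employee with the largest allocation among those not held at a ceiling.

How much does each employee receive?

Sum of billable hours: 6,666.
Pro-rata shares before constraints: Dube 23,752.37; Haddad 16,317.91; Delacroix 10,064.94; Lindqvist 24,164.78.
Cap binds for Lindqvist ($13,000); remaining pool $61,300 reallocated over remaining billable hours 4,498.
Remaining shares: Dube 29,041.86 → $29,040; Haddad 19,951.80 → $19,950; Delacroix 12,306.34 → $12,305.
Rounding difference +$5 applied to Dube → $29,045.

Dube: $29,045; Haddad: $19,950; Delacroix: $12,305; Lindqvist: $13,000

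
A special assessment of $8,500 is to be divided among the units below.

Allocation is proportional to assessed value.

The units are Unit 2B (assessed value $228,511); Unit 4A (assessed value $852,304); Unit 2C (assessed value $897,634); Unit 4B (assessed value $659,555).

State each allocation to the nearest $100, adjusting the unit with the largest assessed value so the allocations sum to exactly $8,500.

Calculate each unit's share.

Sum of assessed value: 2,638,004.
Pro-rata amounts: Unit 2B 228,511/2,638,004 × $8,500 = 736.29; Unit 4A 852,304/2,638,004 × $8,500 = 2,746.24; Unit 2C 897,634/2,638,004 × $8,500 = 2,892.30; Unit 4B 659,555/2,638,004 × $8,500 = 2,125.17.
At nearest $100: Unit 2B $700; Unit 4A $2,700; Unit 2C $2,900; Unit 4B $2,100. Sum = $8,400.
Difference $8,500 − $8,400 = +$100 applied to largest assessed value (Unit 2C): Unit 2C becomes $3,000.

Unit 2B: $700 | Unit 4A: $2,700 | Unit 2C: $3,000 | Unit 4B: $2,100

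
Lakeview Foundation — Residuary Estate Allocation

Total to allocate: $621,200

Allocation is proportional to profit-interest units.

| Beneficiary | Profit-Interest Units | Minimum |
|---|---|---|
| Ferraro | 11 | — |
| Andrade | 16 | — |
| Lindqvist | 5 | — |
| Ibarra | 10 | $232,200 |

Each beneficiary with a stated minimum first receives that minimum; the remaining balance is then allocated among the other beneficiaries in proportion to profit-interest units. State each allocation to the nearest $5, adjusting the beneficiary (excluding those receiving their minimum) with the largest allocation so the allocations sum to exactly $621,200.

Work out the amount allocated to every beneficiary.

Ferraro: $133,720 | Andrade: $194,500 | Lindqvist: $60,780 | Ibarra: $232,200

Guaranteed amounts: Ibarra $232,200. Residual $389,000.
Residual split over remaining profit-interest units 32: Ferraro 133,718.75 → $133,720; Andrade 194,500.00 → $194,500; Lindqvist 60,781.25 → $60,780.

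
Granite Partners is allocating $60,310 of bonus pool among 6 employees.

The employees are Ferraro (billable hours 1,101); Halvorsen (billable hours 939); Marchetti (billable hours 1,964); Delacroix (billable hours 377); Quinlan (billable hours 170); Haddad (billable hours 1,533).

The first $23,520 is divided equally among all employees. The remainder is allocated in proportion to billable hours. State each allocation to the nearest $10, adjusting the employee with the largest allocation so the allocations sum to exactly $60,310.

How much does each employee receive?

First tranche $23,520 split equally: $3,920 each.
Remainder $36,790 by billable hours (total 6,084): Ferraro 6,657.76 → $6,660; Halvorsen 5,678.14 → $5,680; Marchetti 11,876.32 → $11,880; Delacroix 2,279.72 → $2,280; Quinlan 1,027.99 → $1,030; Haddad 9,270.06 → $9,270.
Rounding difference −$10 on remainder applied to Marchetti.
Totals: Ferraro $3,920 + $6,660 = $10,580; Halvorsen $3,920 + $5,680 = $9,600; Marchetti $3,920 + $11,870 = $15,790; Delacroix $3,920 + $2,280 = $6,200; Quinlan $3,920 + $1,030 = $4,950; Haddad $3,920 + $9,270 = $13,190.

Ferraro: $10,580 | Halvorsen: $9,600 | Marchetti: $15,790 | Delacroix: $6,200 | Quinlan: $4,950 | Haddad: $13,190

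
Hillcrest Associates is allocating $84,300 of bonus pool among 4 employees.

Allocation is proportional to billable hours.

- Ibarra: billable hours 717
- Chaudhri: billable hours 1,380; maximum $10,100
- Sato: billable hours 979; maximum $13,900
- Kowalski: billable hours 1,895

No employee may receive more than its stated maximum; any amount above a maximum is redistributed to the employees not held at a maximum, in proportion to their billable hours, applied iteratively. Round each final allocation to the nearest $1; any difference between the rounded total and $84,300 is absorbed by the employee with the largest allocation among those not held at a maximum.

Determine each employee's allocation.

Ibarra: $16,552 | Chaudhri: $10,100 | Sato: $13,900 | Kowalski: $43,748

Total billable hours = 4,971.
Proportional shares (ignoring caps): Ibarra 12,159.14; Chaudhri 23,402.53; Sato 16,602.23; Kowalski 32,136.09.
Cap binds for Chaudhri ($10,100), Sato ($13,900); balance $60,300 reallocated over remaining billable hours 2,612.
Redistributed shares: Ibarra 16,552.49 → $16,552; Kowalski 43,747.51 → $43,748.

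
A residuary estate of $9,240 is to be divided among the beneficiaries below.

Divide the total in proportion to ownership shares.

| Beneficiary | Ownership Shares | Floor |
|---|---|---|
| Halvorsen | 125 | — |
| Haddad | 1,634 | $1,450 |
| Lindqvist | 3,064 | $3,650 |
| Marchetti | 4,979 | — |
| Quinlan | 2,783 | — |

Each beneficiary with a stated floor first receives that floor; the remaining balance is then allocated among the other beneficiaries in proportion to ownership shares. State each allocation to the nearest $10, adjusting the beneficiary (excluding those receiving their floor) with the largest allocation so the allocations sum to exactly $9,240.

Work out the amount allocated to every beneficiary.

Guaranteed amounts: Haddad $1,450; Lindqvist $3,650. Balance $4,140.
Balance split over remaining ownership shares 7,887: Halvorsen 65.61 → $70; Marchetti 2,613.55 → $2,610; Quinlan 1,460.84 → $1,460.

Halvorsen: $70 · Haddad: $1,450 · Lindqvist: $3,650 · Marchetti: $2,610 · Quinlan: $1,460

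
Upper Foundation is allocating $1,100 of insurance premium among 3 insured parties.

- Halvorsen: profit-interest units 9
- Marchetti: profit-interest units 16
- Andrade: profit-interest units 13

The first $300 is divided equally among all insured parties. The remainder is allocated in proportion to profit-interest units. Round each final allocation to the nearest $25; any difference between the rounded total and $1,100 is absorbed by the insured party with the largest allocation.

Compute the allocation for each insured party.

Halvorsen: $300 · Marchetti: $425 · Andrade: $375

First tranche $300 split equally: $100 each.
Remainder $800 by profit-interest units (total 38): Halvorsen 189.47 → $200; Marchetti 336.84 → $325; Andrade 273.68 → $275.
Totals: Halvorsen $100 + $200 = $300; Marchetti $100 + $325 = $425; Andrade $100 + $275 = $375.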